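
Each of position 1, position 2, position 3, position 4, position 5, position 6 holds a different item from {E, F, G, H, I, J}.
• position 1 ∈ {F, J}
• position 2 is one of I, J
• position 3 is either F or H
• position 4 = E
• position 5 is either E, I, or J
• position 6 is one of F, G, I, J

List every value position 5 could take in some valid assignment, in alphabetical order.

position 4 has just one choice, so position 4 = E. So position 5 can't be E.
The 5 still-open variables draw from only 5 values {F, G, H, I, J}, so each is used; only position 6 can be G, hence position 6 = G.
The 4 still-open variables together cover exactly {F, H, I, J} — 4 values for 4 variables — and H appears only in position 3's list, so position 3 = H.
The 3 still-open variables draw from only 3 values {F, I, J}, so each is used; only position 1 can be F, hence position 1 = F.
No further eliminations apply; position 5 can still be any of I, J.

I, J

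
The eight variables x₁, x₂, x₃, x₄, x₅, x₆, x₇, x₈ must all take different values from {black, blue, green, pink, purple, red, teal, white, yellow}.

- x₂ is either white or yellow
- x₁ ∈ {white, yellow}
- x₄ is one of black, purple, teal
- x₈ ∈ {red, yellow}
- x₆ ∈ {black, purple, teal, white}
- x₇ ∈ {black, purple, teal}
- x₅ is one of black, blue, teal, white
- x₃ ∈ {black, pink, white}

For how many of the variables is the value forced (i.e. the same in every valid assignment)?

3

Among the 8 variables, blue fits only x₅ (and all 8 values in {black, blue, pink, purple, red, teal, white, yellow} must be used), so x₅ = blue.
The 7 still-open variables together cover exactly {black, pink, purple, red, teal, white, yellow} — 7 values for 7 variables — and pink appears only in x₃'s list, so x₃ = pink.
The 6 still-open variables together cover exactly {black, purple, red, teal, white, yellow} — 6 values for 6 variables — and red appears only in x₈'s list, so x₈ = red.
The 2 variables x₁ and x₂ are confined to {white, yellow}, which locks those values in; drop them from x₆.
Determined: x₃=pink, x₅=blue, x₈=red. The other variables each still have more than one consistent value. That makes 3.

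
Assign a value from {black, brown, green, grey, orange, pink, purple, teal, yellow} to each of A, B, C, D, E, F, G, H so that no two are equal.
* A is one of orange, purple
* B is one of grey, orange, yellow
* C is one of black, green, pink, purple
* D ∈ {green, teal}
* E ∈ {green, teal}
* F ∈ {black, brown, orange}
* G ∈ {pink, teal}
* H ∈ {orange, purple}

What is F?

brown

A and H share exactly the 2 values {orange, purple}; by pigeonhole those values go to them, so strike orange, purple from B, C, F.
D and E share exactly the 2 values {green, teal}; by pigeonhole those values go to them, so strike green, teal from C, G.
G has just one choice, so G = pink. Eliminate pink elsewhere: C.
That leaves C = black. Strike black from F.
So F = brown.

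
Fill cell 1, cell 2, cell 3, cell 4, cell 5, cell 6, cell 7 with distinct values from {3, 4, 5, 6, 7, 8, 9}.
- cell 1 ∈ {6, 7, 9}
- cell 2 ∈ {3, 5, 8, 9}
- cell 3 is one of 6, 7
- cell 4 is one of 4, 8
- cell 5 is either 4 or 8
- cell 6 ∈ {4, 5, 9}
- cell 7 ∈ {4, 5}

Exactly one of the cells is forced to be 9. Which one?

cell 6

The 7 variables draw from only 7 values {3, 4, 5, 6, 7, 8, 9}, so each is used; only cell 2 can be 3, hence cell 2 = 3.
cell 4 and cell 5 share exactly the 2 values {4, 8}; by pigeonhole those values go to them, so strike 4, 8 from cell 6, cell 7.
cell 7 must be 5 (only option left). Eliminate 5 elsewhere: cell 6.
So 9 goes to cell 6.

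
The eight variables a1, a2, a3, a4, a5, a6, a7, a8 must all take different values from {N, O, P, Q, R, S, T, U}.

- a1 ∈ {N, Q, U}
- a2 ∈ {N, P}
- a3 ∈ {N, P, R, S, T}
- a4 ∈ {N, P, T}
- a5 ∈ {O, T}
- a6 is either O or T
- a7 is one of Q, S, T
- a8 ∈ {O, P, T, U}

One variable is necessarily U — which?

a8

The 8 variables together cover exactly {N, O, P, Q, R, S, T, U} — 8 values for 8 variables — and R appears only in a3's list, so a3 = R.
The 7 still-open variables draw from only 7 values {N, O, P, Q, S, T, U}, so each is used; only a7 can be S, hence a7 = S.
Among the 6 still-open variables, Q fits only a1 (and all 6 values in {N, O, P, Q, T, U} must be used), so a1 = Q.
The 5 still-open variables draw from only 5 values {N, O, P, T, U}, so each is used; only a8 can be U, hence a8 = U.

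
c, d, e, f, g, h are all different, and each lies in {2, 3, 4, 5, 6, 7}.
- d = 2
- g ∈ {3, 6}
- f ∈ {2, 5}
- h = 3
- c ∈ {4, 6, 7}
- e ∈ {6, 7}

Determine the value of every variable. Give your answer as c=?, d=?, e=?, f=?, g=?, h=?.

d must be 2 (only option left). Strike 2 from f.
f's domain is down to {5}, so f = 5.
h must be 3 (only option left). Strike 3 from g.
g must be 6 (only option left). Remove 6 from c, e.
e's domain is down to {7}, so e = 7. Eliminate 7 elsewhere: c.
c must be 4 (only option left).

c=4, d=2, e=7, f=5, g=6, h=3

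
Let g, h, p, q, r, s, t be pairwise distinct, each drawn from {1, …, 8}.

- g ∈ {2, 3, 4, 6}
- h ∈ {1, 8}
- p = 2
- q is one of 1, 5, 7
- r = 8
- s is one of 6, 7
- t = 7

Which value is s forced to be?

p has just one choice, so p = 2. So g can't be 2.
r has just one choice, so r = 8. Strike 8 from h.
That leaves t = 7. Eliminate 7 elsewhere: q, s.
So s = 6.

6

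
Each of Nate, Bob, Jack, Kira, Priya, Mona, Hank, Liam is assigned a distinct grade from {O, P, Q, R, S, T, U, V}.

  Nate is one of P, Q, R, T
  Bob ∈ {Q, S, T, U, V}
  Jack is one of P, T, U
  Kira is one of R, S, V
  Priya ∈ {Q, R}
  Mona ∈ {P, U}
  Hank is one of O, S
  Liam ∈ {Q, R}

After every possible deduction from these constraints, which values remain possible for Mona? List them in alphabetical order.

Among the 8 variables, O fits only Hank (and all 8 values in {O, P, Q, R, S, T, U, V} must be used), so Hank = O.
The 2 variables Priya and Liam are confined to {Q, R}, which locks those values in; drop them from Nate, Bob, Kira.
Nate, Jack, Mona between them cover only {P, T, U} — a naked triple. Remove those values from Bob.
No further eliminations apply; Mona can still be any of P, U.

P, U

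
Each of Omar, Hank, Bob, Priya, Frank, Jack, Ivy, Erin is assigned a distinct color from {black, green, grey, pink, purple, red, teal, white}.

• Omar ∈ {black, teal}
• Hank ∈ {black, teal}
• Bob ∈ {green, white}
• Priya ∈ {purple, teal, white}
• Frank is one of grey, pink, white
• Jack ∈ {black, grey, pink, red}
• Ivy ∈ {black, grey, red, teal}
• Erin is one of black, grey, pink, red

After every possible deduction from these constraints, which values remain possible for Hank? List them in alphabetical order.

black, teal

The 8 variables draw from only 8 values {black, green, grey, pink, purple, red, teal, white}, so each is used; only Bob can be green, hence Bob = green.
Among the 7 still-open variables, purple fits only Priya (and all 7 values in {black, grey, pink, purple, red, teal, white} must be used), so Priya = purple.
The 6 still-open variables together cover exactly {black, grey, pink, red, teal, white} — 6 values for 6 variables — and white appears only in Frank's list, so Frank = white.
Omar and Hank between them cover only {black, teal} — a naked pair. Remove those values from Jack, Ivy, Erin.
No further eliminations apply; Hank can still be any of black, teal.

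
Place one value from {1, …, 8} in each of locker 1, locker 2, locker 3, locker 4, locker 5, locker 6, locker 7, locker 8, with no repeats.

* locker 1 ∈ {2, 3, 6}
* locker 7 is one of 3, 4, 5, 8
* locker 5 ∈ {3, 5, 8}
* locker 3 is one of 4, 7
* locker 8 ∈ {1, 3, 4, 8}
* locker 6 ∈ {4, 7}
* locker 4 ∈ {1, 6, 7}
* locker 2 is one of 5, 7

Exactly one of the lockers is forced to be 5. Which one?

locker 2

Among the 8 variables, 2 fits only locker 1 (and all 8 values in {1, 2, 3, 4, 5, 6, 7, 8} must be used), so locker 1 = 2.
Among the 7 still-open variables, 6 fits only locker 4 (and all 7 values in {1, 3, 4, 5, 6, 7, 8} must be used), so locker 4 = 6.
Among the 6 still-open variables, 1 fits only locker 8 (and all 6 values in {1, 3, 4, 5, 7, 8} must be used), so locker 8 = 1.
locker 3 and locker 6 share exactly the 2 values {4, 7}; by pigeonhole those values go to them, so strike 4, 7 from locker 2, locker 7.
So 5 goes to locker 2.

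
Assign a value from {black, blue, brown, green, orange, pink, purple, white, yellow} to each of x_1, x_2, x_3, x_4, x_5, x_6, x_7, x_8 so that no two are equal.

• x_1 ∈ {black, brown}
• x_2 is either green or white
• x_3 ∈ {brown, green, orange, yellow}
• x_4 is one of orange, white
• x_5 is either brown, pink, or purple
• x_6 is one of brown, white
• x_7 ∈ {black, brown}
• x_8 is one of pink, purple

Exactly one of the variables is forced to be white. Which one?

x_6

Among the 8 variables, yellow fits only x_3 (and all 8 values in {black, brown, green, orange, pink, purple, white, yellow} must be used), so x_3 = yellow.
The 7 still-open variables together cover exactly {black, brown, green, orange, pink, purple, white} — 7 values for 7 variables — and green appears only in x_2's list, so x_2 = green.
The 6 still-open variables draw from only 6 values {black, brown, orange, pink, purple, white}, so each is used; only x_4 can be orange, hence x_4 = orange.
Among the 5 still-open variables, white fits only x_6 (and all 5 values in {black, brown, pink, purple, white} must be used), so x_6 = white.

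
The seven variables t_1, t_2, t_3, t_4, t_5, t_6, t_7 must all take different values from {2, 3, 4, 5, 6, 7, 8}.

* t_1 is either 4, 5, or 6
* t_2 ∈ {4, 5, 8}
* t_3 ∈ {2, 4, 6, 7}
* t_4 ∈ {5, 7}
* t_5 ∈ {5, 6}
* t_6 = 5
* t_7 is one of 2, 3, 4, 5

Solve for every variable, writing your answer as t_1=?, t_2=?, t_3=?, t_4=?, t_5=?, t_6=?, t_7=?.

t_1=4, t_2=8, t_3=2, t_4=7, t_5=6, t_6=5, t_7=3

t_6 must be 5 (only option left). Remove 5 from t_1, t_2, t_4, t_5, t_7.
t_4 has just one choice, so t_4 = 7. Strike 7 from t_3.
t_5's domain is down to {6}, so t_5 = 6. Strike 6 from t_1, t_3.
t_1 must be 4 (only option left). Remove 4 from t_2, t_3, t_7.
t_2's domain is down to {8}, so t_2 = 8.
t_3's domain is down to {2}, so t_3 = 2. So t_7 can't be 2.
t_7's domain is down to {3}, so t_7 = 3.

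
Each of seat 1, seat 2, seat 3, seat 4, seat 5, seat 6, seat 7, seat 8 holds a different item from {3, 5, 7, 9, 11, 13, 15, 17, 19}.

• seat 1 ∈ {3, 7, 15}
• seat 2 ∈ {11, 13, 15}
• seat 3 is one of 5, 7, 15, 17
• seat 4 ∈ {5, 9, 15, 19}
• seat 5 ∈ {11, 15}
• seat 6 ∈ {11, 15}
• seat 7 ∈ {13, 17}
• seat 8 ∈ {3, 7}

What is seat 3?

seat 5 and seat 6 share exactly the 2 values {11, 15}; by pigeonhole those values go to them, so strike 11, 15 from seat 1, seat 2, seat 3, seat 4.
seat 2's domain is down to {13}, so seat 2 = 13. Remove 13 from seat 7.
seat 7 has just one choice, so seat 7 = 17. Eliminate 17 elsewhere: seat 3.
seat 1 and seat 8 share exactly the 2 values {3, 7}; by pigeonhole those values go to them, so strike 3, 7 from seat 3.
So seat 3 = 5.

5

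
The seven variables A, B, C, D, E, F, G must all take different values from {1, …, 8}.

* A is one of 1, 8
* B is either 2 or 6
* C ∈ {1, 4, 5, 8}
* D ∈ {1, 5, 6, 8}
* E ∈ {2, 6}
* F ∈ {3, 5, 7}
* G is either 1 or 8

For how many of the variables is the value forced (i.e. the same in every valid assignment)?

A and G share exactly the 2 values {1, 8}; by pigeonhole those values go to them, so strike 1, 8 from C, D.
B and E share exactly the 2 values {2, 6}; by pigeonhole those values go to them, so strike 2, 6 from D.
That leaves D = 5. Strike 5 from C, F.
C must be 4 (only option left).
Determined: C=4, D=5. The other variables each still have more than one consistent value. That makes 2.

2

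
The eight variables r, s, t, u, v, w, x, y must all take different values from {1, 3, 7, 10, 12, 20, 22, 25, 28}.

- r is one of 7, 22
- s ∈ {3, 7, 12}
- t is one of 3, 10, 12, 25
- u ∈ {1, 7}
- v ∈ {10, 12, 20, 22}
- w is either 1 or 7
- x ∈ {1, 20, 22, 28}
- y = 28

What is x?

20

y must be 28 (only option left). So x can't be 28.
u and w between them cover only {1, 7} — a naked pair. Remove those values from r, s, x.
r's domain is down to {22}, so r = 22. Eliminate 22 elsewhere: v, x.
So x = 20.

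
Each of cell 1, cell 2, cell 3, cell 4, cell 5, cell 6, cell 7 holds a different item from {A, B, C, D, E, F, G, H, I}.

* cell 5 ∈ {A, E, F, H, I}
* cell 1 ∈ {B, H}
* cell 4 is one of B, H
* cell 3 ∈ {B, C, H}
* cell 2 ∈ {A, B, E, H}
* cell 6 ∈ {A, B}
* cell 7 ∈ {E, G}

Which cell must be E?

The 2 variables cell 1 and cell 4 are confined to {B, H}, which locks those values in; drop them from cell 2, cell 3, cell 5, cell 6.
cell 3 has just one choice, so cell 3 = C.
That leaves cell 6 = A. Strike A from cell 2, cell 5.
So E goes to cell 2.

cell 2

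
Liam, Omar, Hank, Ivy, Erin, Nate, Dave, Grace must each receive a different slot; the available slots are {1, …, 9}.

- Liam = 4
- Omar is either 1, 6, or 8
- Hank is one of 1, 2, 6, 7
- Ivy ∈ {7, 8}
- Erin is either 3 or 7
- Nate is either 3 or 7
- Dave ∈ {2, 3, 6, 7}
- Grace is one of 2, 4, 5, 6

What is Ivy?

8

Liam must be 4 (only option left). Eliminate 4 elsewhere: Grace.
The 7 still-open variables together cover exactly {1, 2, 3, 5, 6, 7, 8} — 7 values for 7 variables — and 5 appears only in Grace's list, so Grace = 5.
The 2 variables Erin and Nate are confined to {3, 7}, which locks those values in; drop them from Hank, Ivy, Dave.
So Ivy = 8.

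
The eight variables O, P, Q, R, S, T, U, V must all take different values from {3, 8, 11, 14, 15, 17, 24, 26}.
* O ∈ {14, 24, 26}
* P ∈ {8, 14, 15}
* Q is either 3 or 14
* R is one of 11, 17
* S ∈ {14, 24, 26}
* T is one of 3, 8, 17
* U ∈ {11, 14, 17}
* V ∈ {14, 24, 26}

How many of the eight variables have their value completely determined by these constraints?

The 8 variables together cover exactly {3, 8, 11, 14, 15, 17, 24, 26} — 8 values for 8 variables — and 15 appears only in P's list, so P = 15.
Among the 7 still-open variables, 8 fits only T (and all 7 values in {3, 8, 11, 14, 17, 24, 26} must be used), so T = 8.
The 6 still-open variables together cover exactly {3, 11, 14, 17, 24, 26} — 6 values for 6 variables — and 3 appears only in Q's list, so Q = 3.
O, S, V share exactly the 3 values {14, 24, 26}; by pigeonhole those values go to them, so strike 14, 24, 26 from U.
Determined: P=15, Q=3, T=8. The other variables each still have more than one consistent value. That makes 3.

3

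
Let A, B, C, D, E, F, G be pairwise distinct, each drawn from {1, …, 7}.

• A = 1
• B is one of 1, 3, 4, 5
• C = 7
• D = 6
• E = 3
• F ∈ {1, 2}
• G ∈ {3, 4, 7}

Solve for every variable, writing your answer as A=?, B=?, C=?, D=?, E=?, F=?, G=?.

A must be 1 (only option left). Strike 1 from B, F.
C has just one choice, so C = 7. Remove 7 from G.
D must be 6 (only option left).
E's domain is down to {3}, so E = 3. Strike 3 from B, G.
F's domain is down to {2}, so F = 2.
That leaves G = 4. Eliminate 4 elsewhere: B.
That leaves B = 5.

A=1, B=5, C=7, D=6, E=3, F=2, G=4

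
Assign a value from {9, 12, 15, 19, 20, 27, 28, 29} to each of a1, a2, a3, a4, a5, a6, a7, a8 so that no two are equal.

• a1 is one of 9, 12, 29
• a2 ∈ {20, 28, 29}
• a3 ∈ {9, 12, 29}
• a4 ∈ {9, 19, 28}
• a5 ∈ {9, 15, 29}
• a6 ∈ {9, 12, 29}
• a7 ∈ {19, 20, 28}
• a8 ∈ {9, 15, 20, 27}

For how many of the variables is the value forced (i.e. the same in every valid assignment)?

The 8 variables together cover exactly {9, 12, 15, 19, 20, 27, 28, 29} — 8 values for 8 variables — and 27 appears only in a8's list, so a8 = 27.
The 7 still-open variables draw from only 7 values {9, 12, 15, 19, 20, 28, 29}, so each is used; only a5 can be 15, hence a5 = 15.
a1, a3, a6 share exactly the 3 values {9, 12, 29}; by pigeonhole those values go to them, so strike 9, 12, 29 from a2, a4.
Determined: a5=15, a8=27. The other variables each still have more than one consistent value. That makes 2.

2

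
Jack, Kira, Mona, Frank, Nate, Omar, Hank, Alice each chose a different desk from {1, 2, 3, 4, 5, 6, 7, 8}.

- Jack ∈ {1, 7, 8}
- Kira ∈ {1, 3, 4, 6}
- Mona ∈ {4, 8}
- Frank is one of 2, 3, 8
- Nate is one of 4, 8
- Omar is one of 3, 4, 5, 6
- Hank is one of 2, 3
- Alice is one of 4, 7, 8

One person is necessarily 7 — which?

Among the 8 variables, 5 fits only Omar (and all 8 values in {1, 2, 3, 4, 5, 6, 7, 8} must be used), so Omar = 5.
Among the 7 still-open variables, 6 fits only Kira (and all 7 values in {1, 2, 3, 4, 6, 7, 8} must be used), so Kira = 6.
Among the 6 still-open variables, 1 fits only Jack (and all 6 values in {1, 2, 3, 4, 7, 8} must be used), so Jack = 1.
The 5 still-open variables draw from only 5 values {2, 3, 4, 7, 8}, so each is used; only Alice can be 7, hence Alice = 7.

Alice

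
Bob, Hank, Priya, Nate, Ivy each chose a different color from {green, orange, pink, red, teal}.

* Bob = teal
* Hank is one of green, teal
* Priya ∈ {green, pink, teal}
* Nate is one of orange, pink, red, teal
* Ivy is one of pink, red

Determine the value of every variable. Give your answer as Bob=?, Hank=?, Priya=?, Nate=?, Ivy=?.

Bob=teal, Hank=green, Priya=pink, Nate=orange, Ivy=red

Bob has just one choice, so Bob = teal. Eliminate teal elsewhere: Hank, Priya, Nate.
Hank's domain is down to {green}, so Hank = green. So Priya can't be green.
Priya's domain is down to {pink}, so Priya = pink. Eliminate pink elsewhere: Nate, Ivy.
Ivy's domain is down to {red}, so Ivy = red. So Nate can't be red.
Nate must be orange (only option left).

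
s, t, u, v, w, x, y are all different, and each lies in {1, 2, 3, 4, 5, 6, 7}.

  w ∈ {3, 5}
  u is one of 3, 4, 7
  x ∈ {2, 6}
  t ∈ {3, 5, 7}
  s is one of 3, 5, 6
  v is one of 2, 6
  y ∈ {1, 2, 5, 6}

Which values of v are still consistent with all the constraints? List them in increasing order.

Among the 7 variables, 1 fits only y (and all 7 values in {1, 2, 3, 4, 5, 6, 7} must be used), so y = 1.
The 6 still-open variables together cover exactly {2, 3, 4, 5, 6, 7} — 6 values for 6 variables — and 4 appears only in u's list, so u = 4.
The 5 still-open variables together cover exactly {2, 3, 5, 6, 7} — 5 values for 5 variables — and 7 appears only in t's list, so t = 7.
The 2 variables v and x are confined to {2, 6}, which locks those values in; drop them from s.
No further eliminations apply; v can still be any of 2, 6.

2, 6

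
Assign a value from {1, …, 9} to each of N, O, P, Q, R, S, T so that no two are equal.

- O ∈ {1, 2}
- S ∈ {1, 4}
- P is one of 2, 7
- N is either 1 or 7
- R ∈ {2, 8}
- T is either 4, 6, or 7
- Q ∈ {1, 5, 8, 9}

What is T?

6

N, O, P share exactly the 3 values {1, 2, 7}; by pigeonhole those values go to them, so strike 1, 2, 7 from Q, R, S, T.
That leaves R = 8. Eliminate 8 elsewhere: Q.
S has just one choice, so S = 4. So T can't be 4.
So T = 6.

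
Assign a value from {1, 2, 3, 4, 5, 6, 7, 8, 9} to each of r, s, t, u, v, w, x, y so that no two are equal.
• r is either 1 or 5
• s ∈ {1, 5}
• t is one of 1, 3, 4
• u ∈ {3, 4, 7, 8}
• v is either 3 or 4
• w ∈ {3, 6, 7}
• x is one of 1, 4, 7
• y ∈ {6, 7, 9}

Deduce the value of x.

7

The 8 variables draw from only 8 values {1, 3, 4, 5, 6, 7, 8, 9}, so each is used; only u can be 8, hence u = 8.
The 7 still-open variables draw from only 7 values {1, 3, 4, 5, 6, 7, 9}, so each is used; only y can be 9, hence y = 9.
The 6 still-open variables draw from only 6 values {1, 3, 4, 5, 6, 7}, so each is used; only w can be 6, hence w = 6.
The 5 still-open variables together cover exactly {1, 3, 4, 5, 7} — 5 values for 5 variables — and 7 appears only in x's list, so x = 7.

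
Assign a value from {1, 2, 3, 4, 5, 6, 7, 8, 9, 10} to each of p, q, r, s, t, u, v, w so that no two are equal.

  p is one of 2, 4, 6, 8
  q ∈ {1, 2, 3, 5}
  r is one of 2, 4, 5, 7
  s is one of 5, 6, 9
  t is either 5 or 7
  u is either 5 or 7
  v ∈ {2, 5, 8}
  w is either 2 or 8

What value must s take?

9

The 2 variables t and u are confined to {5, 7}, which locks those values in; drop them from q, r, s, v.
The 2 variables v and w are confined to {2, 8}, which locks those values in; drop them from p, q, r.
r has just one choice, so r = 4. So p can't be 4.
p has just one choice, so p = 6. Remove 6 from s.
So s = 9.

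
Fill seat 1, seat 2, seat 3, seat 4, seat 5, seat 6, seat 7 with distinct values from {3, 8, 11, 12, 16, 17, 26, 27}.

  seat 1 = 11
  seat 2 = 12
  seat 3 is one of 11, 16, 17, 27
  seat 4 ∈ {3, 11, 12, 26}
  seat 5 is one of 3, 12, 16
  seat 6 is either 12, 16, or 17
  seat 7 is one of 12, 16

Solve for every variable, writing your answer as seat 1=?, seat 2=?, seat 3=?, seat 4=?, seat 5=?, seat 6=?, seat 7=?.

seat 1 must be 11 (only option left). Eliminate 11 elsewhere: seat 3, seat 4.
seat 2 has just one choice, so seat 2 = 12. So seat 4, seat 5, seat 6, seat 7 can't be 12.
seat 7 has just one choice, so seat 7 = 16. So seat 3, seat 5, seat 6 can't be 16.
seat 5 has just one choice, so seat 5 = 3. Strike 3 from seat 4.
That leaves seat 6 = 17. So seat 3 can't be 17.
seat 3 must be 27 (only option left).
seat 4 has just one choice, so seat 4 = 26.

seat 1=11, seat 2=12, seat 3=27, seat 4=26, seat 5=3, seat 6=17, seat 7=16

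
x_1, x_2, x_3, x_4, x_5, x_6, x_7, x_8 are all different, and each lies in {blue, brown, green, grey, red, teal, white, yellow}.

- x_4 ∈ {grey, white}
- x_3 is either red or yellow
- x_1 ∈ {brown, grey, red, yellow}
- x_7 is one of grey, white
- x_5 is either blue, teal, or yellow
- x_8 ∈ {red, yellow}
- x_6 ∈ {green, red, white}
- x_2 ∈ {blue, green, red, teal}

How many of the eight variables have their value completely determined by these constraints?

Among the 8 variables, brown fits only x_1 (and all 8 values in {blue, brown, green, grey, red, teal, white, yellow} must be used), so x_1 = brown.
x_3 and x_8 share exactly the 2 values {red, yellow}; by pigeonhole those values go to them, so strike red, yellow from x_2, x_5, x_6.
x_4 and x_7 between them cover only {grey, white} — a naked pair. Remove those values from x_6.
x_6's domain is down to {green}, so x_6 = green. Strike green from x_2.
Determined: x_1=brown, x_6=green. The other variables each still have more than one consistent value. That makes 2.

2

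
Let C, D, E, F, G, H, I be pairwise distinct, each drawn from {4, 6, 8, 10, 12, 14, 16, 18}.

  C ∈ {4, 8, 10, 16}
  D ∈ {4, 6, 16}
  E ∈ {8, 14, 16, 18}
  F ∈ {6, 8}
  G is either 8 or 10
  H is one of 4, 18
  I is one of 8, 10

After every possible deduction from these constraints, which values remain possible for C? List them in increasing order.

Among the 7 variables, 14 fits only E (and all 7 values in {4, 6, 8, 10, 14, 16, 18} must be used), so E = 14.
Among the 6 still-open variables, 18 fits only H (and all 6 values in {4, 6, 8, 10, 16, 18} must be used), so H = 18.
G and I share exactly the 2 values {8, 10}; by pigeonhole those values go to them, so strike 8, 10 from C, F.
That leaves F = 6. So D can't be 6.
No further eliminations apply; C can still be any of 4, 16.

4, 16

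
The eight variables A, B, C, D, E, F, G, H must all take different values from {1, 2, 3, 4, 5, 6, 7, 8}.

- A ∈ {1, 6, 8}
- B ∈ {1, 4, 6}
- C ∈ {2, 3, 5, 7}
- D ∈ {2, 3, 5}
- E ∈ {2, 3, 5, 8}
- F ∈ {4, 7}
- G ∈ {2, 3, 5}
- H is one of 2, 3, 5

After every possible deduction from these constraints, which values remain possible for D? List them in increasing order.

2, 3, 5

D, G, H between them cover only {2, 3, 5} — a naked triple. Remove those values from C, E.
C's domain is down to {7}, so C = 7. Remove 7 from F.
E must be 8 (only option left). So A can't be 8.
F has just one choice, so F = 4. So B can't be 4.
No further eliminations apply; D can still be any of 2, 3, 5.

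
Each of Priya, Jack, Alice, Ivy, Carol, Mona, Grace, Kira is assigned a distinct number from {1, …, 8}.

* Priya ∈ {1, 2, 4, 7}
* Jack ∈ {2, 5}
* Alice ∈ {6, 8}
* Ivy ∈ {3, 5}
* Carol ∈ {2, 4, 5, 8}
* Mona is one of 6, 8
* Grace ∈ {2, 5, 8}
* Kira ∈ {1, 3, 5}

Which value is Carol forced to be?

4

The 8 variables together cover exactly {1, 2, 3, 4, 5, 6, 7, 8} — 8 values for 8 variables — and 7 appears only in Priya's list, so Priya = 7.
The 7 still-open variables together cover exactly {1, 2, 3, 4, 5, 6, 8} — 7 values for 7 variables — and 1 appears only in Kira's list, so Kira = 1.
The 6 still-open variables draw from only 6 values {2, 3, 4, 5, 6, 8}, so each is used; only Ivy can be 3, hence Ivy = 3.
The 5 still-open variables together cover exactly {2, 4, 5, 6, 8} — 5 values for 5 variables — and 4 appears only in Carol's list, so Carol = 4.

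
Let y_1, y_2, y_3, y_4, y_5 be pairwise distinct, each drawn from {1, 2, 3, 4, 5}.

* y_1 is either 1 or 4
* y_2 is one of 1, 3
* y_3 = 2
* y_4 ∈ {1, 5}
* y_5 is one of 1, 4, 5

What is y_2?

3

y_3 has just one choice, so y_3 = 2.
The 4 still-open variables together cover exactly {1, 3, 4, 5} — 4 values for 4 variables — and 3 appears only in y_2's list, so y_2 = 3.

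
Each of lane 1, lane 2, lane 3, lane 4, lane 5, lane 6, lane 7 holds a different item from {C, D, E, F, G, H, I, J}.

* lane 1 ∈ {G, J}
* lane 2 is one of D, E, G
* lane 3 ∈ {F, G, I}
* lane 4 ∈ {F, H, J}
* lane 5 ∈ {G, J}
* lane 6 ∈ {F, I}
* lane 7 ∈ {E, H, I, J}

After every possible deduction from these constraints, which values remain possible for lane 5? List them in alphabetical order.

Among the 7 variables, D fits only lane 2 (and all 7 values in {D, E, F, G, H, I, J} must be used), so lane 2 = D.
Among the 6 still-open variables, E fits only lane 7 (and all 6 values in {E, F, G, H, I, J} must be used), so lane 7 = E.
The 5 still-open variables draw from only 5 values {F, G, H, I, J}, so each is used; only lane 4 can be H, hence lane 4 = H.
lane 1 and lane 5 share exactly the 2 values {G, J}; by pigeonhole those values go to them, so strike G, J from lane 3.
No further eliminations apply; lane 5 can still be any of G, J.

G, J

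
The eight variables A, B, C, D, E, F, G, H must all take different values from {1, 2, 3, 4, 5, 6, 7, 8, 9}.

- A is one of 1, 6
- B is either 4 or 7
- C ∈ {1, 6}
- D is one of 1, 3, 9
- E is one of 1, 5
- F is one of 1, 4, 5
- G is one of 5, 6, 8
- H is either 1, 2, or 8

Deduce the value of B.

7

A and C share exactly the 2 values {1, 6}; by pigeonhole those values go to them, so strike 1, 6 from D, E, F, G, H.
E must be 5 (only option left). So F, G can't be 5.
F's domain is down to {4}, so F = 4. Eliminate 4 elsewhere: B.
So B = 7.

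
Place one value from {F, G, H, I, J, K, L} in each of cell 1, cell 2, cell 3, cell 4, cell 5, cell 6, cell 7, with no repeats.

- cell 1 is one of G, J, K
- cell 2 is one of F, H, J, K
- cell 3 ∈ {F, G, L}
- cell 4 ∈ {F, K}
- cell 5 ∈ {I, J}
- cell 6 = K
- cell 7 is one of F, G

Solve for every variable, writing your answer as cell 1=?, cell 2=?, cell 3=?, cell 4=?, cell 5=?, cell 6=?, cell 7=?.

cell 6 has just one choice, so cell 6 = K. Strike K from cell 1, cell 2, cell 4.
That leaves cell 4 = F. Remove F from cell 2, cell 3, cell 7.
cell 7 must be G (only option left). Strike G from cell 1, cell 3.
That leaves cell 1 = J. So cell 2, cell 5 can't be J.
cell 2 has just one choice, so cell 2 = H.
That leaves cell 3 = L.
cell 5 has just one choice, so cell 5 = I.

cell 1=J, cell 2=H, cell 3=L, cell 4=F, cell 5=I, cell 6=K, cell 7=G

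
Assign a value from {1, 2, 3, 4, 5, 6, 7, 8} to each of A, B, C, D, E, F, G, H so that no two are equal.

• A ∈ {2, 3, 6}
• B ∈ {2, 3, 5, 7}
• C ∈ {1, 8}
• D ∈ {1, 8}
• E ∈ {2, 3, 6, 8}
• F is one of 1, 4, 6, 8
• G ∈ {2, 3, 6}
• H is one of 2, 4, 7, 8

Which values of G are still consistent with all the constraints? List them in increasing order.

The 8 variables together cover exactly {1, 2, 3, 4, 5, 6, 7, 8} — 8 values for 8 variables — and 5 appears only in B's list, so B = 5.
The 7 still-open variables draw from only 7 values {1, 2, 3, 4, 6, 7, 8}, so each is used; only H can be 7, hence H = 7.
The 6 still-open variables draw from only 6 values {1, 2, 3, 4, 6, 8}, so each is used; only F can be 4, hence F = 4.
C and D share exactly the 2 values {1, 8}; by pigeonhole those values go to them, so strike 1, 8 from E.
No further eliminations apply; G can still be any of 2, 3, 6.

2, 3, 6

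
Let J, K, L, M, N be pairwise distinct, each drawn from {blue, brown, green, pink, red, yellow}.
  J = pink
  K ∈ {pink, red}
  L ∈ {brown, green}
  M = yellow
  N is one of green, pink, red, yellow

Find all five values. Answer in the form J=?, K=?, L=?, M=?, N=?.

J's domain is down to {pink}, so J = pink. Remove pink from K, N.
K must be red (only option left). So N can't be red.
M's domain is down to {yellow}, so M = yellow. Remove yellow from N.
N must be green (only option left). So L can't be green.
L's domain is down to {brown}, so L = brown.

J=pink, K=red, L=brown, M=yellow, N=green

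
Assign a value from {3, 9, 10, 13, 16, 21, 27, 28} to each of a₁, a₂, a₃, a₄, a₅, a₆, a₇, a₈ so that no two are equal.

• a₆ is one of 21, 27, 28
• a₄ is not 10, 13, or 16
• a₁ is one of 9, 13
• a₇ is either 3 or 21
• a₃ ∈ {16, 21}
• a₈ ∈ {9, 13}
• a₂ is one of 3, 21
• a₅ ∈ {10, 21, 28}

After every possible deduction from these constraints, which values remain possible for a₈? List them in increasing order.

9, 13

The 8 variables draw from only 8 values {3, 9, 10, 13, 16, 21, 27, 28}, so each is used; only a₅ can be 10, hence a₅ = 10.
The 7 still-open variables draw from only 7 values {3, 9, 13, 16, 21, 27, 28}, so each is used; only a₃ can be 16, hence a₃ = 16.
a₁ and a₈ share exactly the 2 values {9, 13}; by pigeonhole those values go to them, so strike 9, 13 from a₄.
a₂ and a₇ between them cover only {3, 21} — a naked pair. Remove those values from a₄, a₆.
No further eliminations apply; a₈ can still be any of 9, 13.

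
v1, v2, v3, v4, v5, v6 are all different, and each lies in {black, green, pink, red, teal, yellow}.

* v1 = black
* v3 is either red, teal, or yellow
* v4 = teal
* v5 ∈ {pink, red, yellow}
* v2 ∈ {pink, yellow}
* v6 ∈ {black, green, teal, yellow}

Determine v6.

green

v1 has just one choice, so v1 = black. Strike black from v6.
That leaves v4 = teal. Remove teal from v3, v6.
The 4 still-open variables draw from only 4 values {green, pink, red, yellow}, so each is used; only v6 can be green, hence v6 = green.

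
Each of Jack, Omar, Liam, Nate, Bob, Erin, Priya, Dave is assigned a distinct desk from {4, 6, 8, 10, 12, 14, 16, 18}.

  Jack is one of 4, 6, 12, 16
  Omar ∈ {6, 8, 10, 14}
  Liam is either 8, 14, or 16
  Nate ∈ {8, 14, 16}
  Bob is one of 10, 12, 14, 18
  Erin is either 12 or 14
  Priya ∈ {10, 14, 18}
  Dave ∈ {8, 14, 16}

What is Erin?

12

The 8 variables together cover exactly {4, 6, 8, 10, 12, 14, 16, 18} — 8 values for 8 variables — and 4 appears only in Jack's list, so Jack = 4.
The 7 still-open variables draw from only 7 values {6, 8, 10, 12, 14, 16, 18}, so each is used; only Omar can be 6, hence Omar = 6.
Liam, Nate, Dave share exactly the 3 values {8, 14, 16}; by pigeonhole those values go to them, so strike 8, 14, 16 from Bob, Erin, Priya.
So Erin = 12.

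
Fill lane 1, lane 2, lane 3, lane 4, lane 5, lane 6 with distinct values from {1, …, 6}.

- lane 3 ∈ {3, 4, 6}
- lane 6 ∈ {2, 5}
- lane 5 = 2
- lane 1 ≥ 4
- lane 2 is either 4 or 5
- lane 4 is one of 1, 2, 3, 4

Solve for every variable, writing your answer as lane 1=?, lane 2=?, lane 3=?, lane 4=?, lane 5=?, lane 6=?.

lane 1=6, lane 2=4, lane 3=3, lane 4=1, lane 5=2, lane 6=5

lane 5 must be 2 (only option left). Eliminate 2 elsewhere: lane 4, lane 6.
That leaves lane 6 = 5. So lane 1, lane 2 can't be 5.
lane 2 must be 4 (only option left). So lane 1, lane 3, lane 4 can't be 4.
lane 1 has just one choice, so lane 1 = 6. Remove 6 from lane 3.
lane 3 must be 3 (only option left). Eliminate 3 elsewhere: lane 4.
lane 4's domain is down to {1}, so lane 4 = 1.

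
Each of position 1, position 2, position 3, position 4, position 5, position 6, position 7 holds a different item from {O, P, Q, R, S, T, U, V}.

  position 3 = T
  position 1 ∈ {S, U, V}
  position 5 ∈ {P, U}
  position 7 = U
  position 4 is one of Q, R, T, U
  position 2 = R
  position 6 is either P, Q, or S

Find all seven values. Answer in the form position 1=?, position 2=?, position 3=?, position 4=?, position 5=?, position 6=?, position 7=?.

position 1=V, position 2=R, position 3=T, position 4=Q, position 5=P, position 6=S, position 7=U

position 2 must be R (only option left). So position 4 can't be R.
position 3 must be T (only option left). Remove T from position 4.
position 7 has just one choice, so position 7 = U. Remove U from position 1, position 4, position 5.
That leaves position 4 = Q. Remove Q from position 6.
position 5's domain is down to {P}, so position 5 = P. Strike P from position 6.
position 6 has just one choice, so position 6 = S. Remove S from position 1.
position 1 must be V (only option left).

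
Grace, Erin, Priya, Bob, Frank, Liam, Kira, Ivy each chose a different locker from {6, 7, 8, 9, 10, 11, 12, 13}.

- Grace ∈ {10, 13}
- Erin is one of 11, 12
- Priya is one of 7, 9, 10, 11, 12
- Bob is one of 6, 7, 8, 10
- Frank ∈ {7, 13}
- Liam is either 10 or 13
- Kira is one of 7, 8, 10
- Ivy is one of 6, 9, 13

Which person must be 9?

Ivy

Grace and Liam between them cover only {10, 13} — a naked pair. Remove those values from Priya, Bob, Frank, Kira, Ivy.
Frank has just one choice, so Frank = 7. Eliminate 7 elsewhere: Priya, Bob, Kira.
Kira has just one choice, so Kira = 8. Remove 8 from Bob.
Bob must be 6 (only option left). So Ivy can't be 6.
So 9 goes to Ivy.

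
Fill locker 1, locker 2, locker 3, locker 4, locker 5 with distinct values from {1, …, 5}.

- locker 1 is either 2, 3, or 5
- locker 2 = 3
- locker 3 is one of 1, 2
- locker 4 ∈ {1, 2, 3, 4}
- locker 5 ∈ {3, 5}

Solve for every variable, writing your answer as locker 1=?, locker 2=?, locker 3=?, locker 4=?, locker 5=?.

locker 1=2, locker 2=3, locker 3=1, locker 4=4, locker 5=5

locker 2's domain is down to {3}, so locker 2 = 3. Strike 3 from locker 1, locker 4, locker 5.
locker 5 has just one choice, so locker 5 = 5. So locker 1 can't be 5.
That leaves locker 1 = 2. Remove 2 from locker 3, locker 4.
That leaves locker 3 = 1. Strike 1 from locker 4.
locker 4's domain is down to {4}, so locker 4 = 4.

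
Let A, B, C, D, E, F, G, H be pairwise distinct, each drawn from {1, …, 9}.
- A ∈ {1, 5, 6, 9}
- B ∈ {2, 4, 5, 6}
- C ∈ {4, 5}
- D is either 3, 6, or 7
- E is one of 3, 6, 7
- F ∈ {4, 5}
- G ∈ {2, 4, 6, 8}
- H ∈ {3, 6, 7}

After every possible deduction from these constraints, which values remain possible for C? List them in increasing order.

4, 5

The 2 variables C and F are confined to {4, 5}, which locks those values in; drop them from A, B, G.
The 3 variables D, E, H are confined to {3, 6, 7}, which locks those values in; drop them from A, B, G.
B's domain is down to {2}, so B = 2. Remove 2 from G.
G's domain is down to {8}, so G = 8.
No further eliminations apply; C can still be any of 4, 5.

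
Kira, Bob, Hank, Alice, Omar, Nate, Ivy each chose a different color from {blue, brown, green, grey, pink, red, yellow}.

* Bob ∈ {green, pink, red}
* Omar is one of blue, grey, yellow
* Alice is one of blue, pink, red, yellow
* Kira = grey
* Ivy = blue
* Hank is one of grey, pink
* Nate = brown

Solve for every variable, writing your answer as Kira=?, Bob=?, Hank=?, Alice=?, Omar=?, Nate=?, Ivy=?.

Kira=grey, Bob=green, Hank=pink, Alice=red, Omar=yellow, Nate=brown, Ivy=blue

Kira has just one choice, so Kira = grey. Remove grey from Hank, Omar.
Hank's domain is down to {pink}, so Hank = pink. Eliminate pink elsewhere: Bob, Alice.
That leaves Nate = brown.
That leaves Ivy = blue. Eliminate blue elsewhere: Alice, Omar.
Omar's domain is down to {yellow}, so Omar = yellow. Eliminate yellow elsewhere: Alice.
That leaves Alice = red. Eliminate red elsewhere: Bob.
Bob must be green (only option left).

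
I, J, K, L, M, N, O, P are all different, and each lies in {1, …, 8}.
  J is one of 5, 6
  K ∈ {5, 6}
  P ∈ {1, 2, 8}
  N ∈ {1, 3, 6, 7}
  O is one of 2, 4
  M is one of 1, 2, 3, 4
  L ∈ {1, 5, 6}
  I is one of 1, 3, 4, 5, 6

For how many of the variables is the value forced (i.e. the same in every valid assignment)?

3

Among the 8 variables, 7 fits only N (and all 8 values in {1, 2, 3, 4, 5, 6, 7, 8} must be used), so N = 7.
The 7 still-open variables together cover exactly {1, 2, 3, 4, 5, 6, 8} — 7 values for 7 variables — and 8 appears only in P's list, so P = 8.
J and K between them cover only {5, 6} — a naked pair. Remove those values from I, L.
That leaves L = 1. Strike 1 from I, M.
Determined: L=1, N=7, P=8. The other variables each still have more than one consistent value. That makes 3.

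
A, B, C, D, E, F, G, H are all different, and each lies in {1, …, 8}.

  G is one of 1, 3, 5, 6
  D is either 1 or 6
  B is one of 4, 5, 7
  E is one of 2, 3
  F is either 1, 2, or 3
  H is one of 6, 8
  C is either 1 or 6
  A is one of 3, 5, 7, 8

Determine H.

8

Among the 8 variables, 4 fits only B (and all 8 values in {1, 2, 3, 4, 5, 6, 7, 8} must be used), so B = 4.
Among the 7 still-open variables, 7 fits only A (and all 7 values in {1, 2, 3, 5, 6, 7, 8} must be used), so A = 7.
The 6 still-open variables together cover exactly {1, 2, 3, 5, 6, 8} — 6 values for 6 variables — and 5 appears only in G's list, so G = 5.
Among the 5 still-open variables, 8 fits only H (and all 5 values in {1, 2, 3, 6, 8} must be used), so H = 8.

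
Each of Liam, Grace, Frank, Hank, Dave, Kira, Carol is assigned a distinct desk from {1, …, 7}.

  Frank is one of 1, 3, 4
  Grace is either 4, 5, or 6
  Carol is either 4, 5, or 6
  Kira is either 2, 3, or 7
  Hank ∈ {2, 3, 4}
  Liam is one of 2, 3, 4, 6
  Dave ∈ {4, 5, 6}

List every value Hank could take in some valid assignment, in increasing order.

2, 3

Among the 7 variables, 1 fits only Frank (and all 7 values in {1, 2, 3, 4, 5, 6, 7} must be used), so Frank = 1.
Among the 6 still-open variables, 7 fits only Kira (and all 6 values in {2, 3, 4, 5, 6, 7} must be used), so Kira = 7.
The 3 variables Grace, Dave, Carol are confined to {4, 5, 6}, which locks those values in; drop them from Liam, Hank.
No further eliminations apply; Hank can still be any of 2, 3.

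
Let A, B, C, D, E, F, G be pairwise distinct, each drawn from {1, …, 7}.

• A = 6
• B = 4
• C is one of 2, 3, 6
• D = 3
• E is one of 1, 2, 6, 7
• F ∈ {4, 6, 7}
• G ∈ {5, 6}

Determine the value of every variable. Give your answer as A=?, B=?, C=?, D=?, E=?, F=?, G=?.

A=6, B=4, C=2, D=3, E=1, F=7, G=5

A's domain is down to {6}, so A = 6. Eliminate 6 elsewhere: C, E, F, G.
B's domain is down to {4}, so B = 4. Eliminate 4 elsewhere: F.
That leaves D = 3. Strike 3 from C.
F has just one choice, so F = 7. Strike 7 from E.
G must be 5 (only option left).
C must be 2 (only option left). Remove 2 from E.
That leaves E = 1.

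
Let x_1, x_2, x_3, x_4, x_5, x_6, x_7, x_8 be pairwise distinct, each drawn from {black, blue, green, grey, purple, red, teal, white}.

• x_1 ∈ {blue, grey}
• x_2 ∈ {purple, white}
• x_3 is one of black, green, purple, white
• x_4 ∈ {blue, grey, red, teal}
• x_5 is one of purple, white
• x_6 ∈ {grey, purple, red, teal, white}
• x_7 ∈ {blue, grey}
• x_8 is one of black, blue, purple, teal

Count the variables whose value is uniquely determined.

2

Among the 8 variables, green fits only x_3 (and all 8 values in {black, blue, green, grey, purple, red, teal, white} must be used), so x_3 = green.
Among the 7 still-open variables, black fits only x_8 (and all 7 values in {black, blue, grey, purple, red, teal, white} must be used), so x_8 = black.
x_1 and x_7 share exactly the 2 values {blue, grey}; by pigeonhole those values go to them, so strike blue, grey from x_4, x_6.
x_2 and x_5 share exactly the 2 values {purple, white}; by pigeonhole those values go to them, so strike purple, white from x_6.
Determined: x_3=green, x_8=black. The other variables each still have more than one consistent value. That makes 2.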